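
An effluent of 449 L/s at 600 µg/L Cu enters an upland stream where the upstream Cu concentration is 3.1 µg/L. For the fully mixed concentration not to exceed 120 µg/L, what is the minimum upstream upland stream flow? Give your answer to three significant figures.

Set C_mix = 120: (Q·3.100 + 449.0·600.0) / (Q + 449.0) = 120
→ Q = 449.0·(600.0 − 120)/(120 − 3.100) = 1844 L/s.

1840 L/s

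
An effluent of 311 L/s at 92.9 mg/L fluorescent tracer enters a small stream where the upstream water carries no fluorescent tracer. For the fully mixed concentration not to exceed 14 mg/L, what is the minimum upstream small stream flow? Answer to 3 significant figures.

1750 L/s

Set C_mix = 14: (Q·0 + 311.0·92.90) / (Q + 311.0) = 14
→ Q = 311.0·(92.90 − 14)/(14 − 0) = 1753 L/s.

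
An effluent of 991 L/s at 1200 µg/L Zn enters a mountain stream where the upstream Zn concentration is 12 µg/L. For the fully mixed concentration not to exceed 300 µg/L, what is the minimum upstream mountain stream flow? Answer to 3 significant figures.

3100 L/s

Set C_mix = 300: (Q·12.00 + 991.0·1200) / (Q + 991.0) = 300
→ Q = 991.0·(1200 − 300)/(300 − 12.00) = 3097 L/s.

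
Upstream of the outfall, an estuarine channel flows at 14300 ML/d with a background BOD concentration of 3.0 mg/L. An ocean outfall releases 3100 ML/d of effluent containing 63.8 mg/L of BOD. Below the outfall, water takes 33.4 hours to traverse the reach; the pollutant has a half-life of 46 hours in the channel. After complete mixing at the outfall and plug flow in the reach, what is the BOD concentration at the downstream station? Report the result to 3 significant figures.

After mixing, C = (14300·3.000 + 3100·63.80) / 17400 = 240700/17400 = 13.83 mg/L.
Half-life 46 h → k = ln 2 / 46 = 0.01507 h⁻¹ = 0.3616 d⁻¹.
After decay, C = 13.83 × e^(−kt) = 13.83 × 0.6045 = 8.362 mg/L.

8.36 mg/L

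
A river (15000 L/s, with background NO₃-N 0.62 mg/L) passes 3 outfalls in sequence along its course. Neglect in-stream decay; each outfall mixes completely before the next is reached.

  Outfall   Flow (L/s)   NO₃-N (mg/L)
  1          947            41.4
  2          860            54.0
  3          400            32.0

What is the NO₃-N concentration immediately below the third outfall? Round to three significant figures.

6.26 mg/L

Outfall 1: combined Q = 15950 L/s; C = (15000·0.6200 + 947.0·41.40)/15950 = 3.042 mg/L.
Outfall 2: combined Q = 16810 L/s; C = (15950·3.042 + 860.0·54.00)/16810 = 5.649 mg/L.
Outfall 3: combined Q = 17210 L/s; C = (16810·5.649 + 400.0·32.00)/17210 = 6.262 mg/L.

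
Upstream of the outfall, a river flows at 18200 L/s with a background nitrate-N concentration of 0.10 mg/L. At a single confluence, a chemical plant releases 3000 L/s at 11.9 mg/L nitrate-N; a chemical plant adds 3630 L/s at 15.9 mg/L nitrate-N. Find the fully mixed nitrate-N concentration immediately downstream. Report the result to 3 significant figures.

3.84 mg/L

Conservation of mass: C = (18200·0.1000 + 3000·11.90 + 3630·15.90) / 24830 = 95240/24830 = 3.836 mg/L.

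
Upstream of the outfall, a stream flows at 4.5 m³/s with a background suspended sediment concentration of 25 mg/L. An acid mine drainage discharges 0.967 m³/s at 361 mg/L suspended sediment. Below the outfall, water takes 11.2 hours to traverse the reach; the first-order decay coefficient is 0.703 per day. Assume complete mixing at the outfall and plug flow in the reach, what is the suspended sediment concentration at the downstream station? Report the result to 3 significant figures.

Mixed concentration C = ΣQC/ΣQ = (4.500·25.00 + 0.9670·361.0) / 5.467 = 461.6/5.467 = 84.43 mg/L.
After decay, C = 84.43 × e^(−kt) = 84.43 × 0.7203 = 60.82 mg/L.

60.8 mg/L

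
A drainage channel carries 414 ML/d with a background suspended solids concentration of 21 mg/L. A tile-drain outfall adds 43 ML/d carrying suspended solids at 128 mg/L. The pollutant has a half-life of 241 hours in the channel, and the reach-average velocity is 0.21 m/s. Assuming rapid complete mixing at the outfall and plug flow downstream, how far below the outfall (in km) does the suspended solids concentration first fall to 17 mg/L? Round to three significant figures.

After mixing, C = (414.0·21.00 + 43.00·128.0) / 457.0 = 14200/457.0 = 31.07 mg/L.
Half-life 241 h → k = ln 2 / 241 = 0.002876 h⁻¹ = 0.06903 d⁻¹.
Set 31.07·exp(−k·t) = 17 → t = ln(31.07/17)/k = 754700 s = 209.6 h.
Distance = v·t = 0.21·754700 = 158500 m = 158.5 km.

158 km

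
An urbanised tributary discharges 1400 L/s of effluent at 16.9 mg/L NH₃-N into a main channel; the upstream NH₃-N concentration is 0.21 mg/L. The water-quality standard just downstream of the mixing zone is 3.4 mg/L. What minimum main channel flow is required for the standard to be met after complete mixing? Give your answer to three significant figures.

5920 L/s

Set C_mix = 3.4: (Q·0.2100 + 1400·16.90) / (Q + 1400) = 3.4
→ Q = 1400·(16.90 − 3.4)/(3.4 − 0.2100) = 5925 L/s.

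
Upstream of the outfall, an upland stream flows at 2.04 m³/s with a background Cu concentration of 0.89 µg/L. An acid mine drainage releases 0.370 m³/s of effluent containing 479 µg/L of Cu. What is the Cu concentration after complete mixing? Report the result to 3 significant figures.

74.3 µg/L

After mixing, C = (2.040·0.8900 + 0.3700·479.0) / 2.410 = 179.0/2.410 = 74.29 µg/L.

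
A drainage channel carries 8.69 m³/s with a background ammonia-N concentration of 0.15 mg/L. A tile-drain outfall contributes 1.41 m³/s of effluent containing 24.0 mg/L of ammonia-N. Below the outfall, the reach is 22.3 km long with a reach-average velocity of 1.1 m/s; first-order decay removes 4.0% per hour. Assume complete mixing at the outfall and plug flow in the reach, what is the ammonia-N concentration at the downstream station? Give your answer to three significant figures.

Mixed concentration C = ΣQC/ΣQ = (8.690·0.1500 + 1.410·24.00) / 10.10 = 35.14/10.10 = 3.480 mg/L.
Travel time t = 22.3·1000 / 1.1 = 20270 s = 5.631 h.
4.0%/h lost → k = −ln(1 − 0.04) = 0.04082 h⁻¹.
Applying C = C₀e^(−kt): 3.480 × 0.7946 = 2.765 mg/L.

2.76 mg/L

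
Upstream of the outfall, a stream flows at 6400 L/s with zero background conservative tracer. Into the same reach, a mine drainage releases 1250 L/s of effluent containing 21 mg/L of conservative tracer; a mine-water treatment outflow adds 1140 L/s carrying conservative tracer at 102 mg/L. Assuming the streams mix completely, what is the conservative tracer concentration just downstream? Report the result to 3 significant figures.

16.2 mg/L

Mixed concentration C = ΣQC/ΣQ = (6400·0 + 1250·21.00 + 1140·102.0) / 8790 = 142500/8790 = 16.22 mg/L.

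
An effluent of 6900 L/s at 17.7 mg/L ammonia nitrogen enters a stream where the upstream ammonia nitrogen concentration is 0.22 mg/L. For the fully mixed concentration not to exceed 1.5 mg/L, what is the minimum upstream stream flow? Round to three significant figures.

87300 L/s

Set C_mix = 1.5: (Q·0.2200 + 6900·17.70) / (Q + 6900) = 1.5
→ Q = 6900·(17.70 − 1.5)/(1.5 − 0.2200) = 87330 L/s.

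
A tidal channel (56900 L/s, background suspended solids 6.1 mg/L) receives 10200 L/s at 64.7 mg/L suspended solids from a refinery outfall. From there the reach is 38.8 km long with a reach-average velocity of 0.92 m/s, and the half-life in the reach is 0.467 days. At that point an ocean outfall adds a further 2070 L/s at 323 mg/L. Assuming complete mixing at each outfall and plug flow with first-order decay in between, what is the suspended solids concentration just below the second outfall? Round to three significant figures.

16.7 mg/L

Flow-weighted average: C = (56900·6.100 + 10200·64.70) / 67100 = 1007000/67100 = 15.01 mg/L; combined flow 67100 L/s.
Travel time t = 38.8·1000 / 0.92 = 42170 s = 11.71 h.
Half-life 0.467 d → k = ln 2 / 0.467 = 1.484 d⁻¹.
Decay over the reach: 15.01·exp(−kt) = 15.01·0.4846 = 7.272 mg/L.
At the second outfall, C = (67100·7.272 + 2070·323.0) / (67100 + 2070) = 16.72 mg/L.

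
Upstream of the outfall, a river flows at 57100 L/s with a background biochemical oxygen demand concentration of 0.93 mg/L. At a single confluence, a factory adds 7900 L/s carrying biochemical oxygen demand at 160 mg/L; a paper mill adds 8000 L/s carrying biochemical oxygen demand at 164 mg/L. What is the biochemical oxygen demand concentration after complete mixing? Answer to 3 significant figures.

Conservation of mass: C = (57100·0.9300 + 7900·160.0 + 8000·164.0) / 73000 = 2629000/73000 = 36.02 mg/L.

36.0 mg/L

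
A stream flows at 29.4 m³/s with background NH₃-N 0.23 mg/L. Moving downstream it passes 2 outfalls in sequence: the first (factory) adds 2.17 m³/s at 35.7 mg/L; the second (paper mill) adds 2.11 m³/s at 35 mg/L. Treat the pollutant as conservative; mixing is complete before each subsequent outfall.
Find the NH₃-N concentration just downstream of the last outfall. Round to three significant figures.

After outfall 1: Q = 29.40 + 2.170 = 31.57 m³/s; C = (29.40·0.2300 + 2.170·35.70)/31.57 = 2.668 mg/L.
After outfall 2: Q = 31.57 + 2.110 = 33.68 m³/s; C = (31.57·2.668 + 2.110·35.00)/33.68 = 4.694 mg/L.

4.69 mg/L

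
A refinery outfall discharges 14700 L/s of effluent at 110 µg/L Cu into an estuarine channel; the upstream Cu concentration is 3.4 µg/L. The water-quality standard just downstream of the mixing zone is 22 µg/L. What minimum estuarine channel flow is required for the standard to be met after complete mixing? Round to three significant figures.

69500 L/s

Set C_mix = 22: (Q·3.400 + 14700·110.0) / (Q + 14700) = 22
→ Q = 14700·(110.0 − 22)/(22 − 3.400) = 69550 L/s.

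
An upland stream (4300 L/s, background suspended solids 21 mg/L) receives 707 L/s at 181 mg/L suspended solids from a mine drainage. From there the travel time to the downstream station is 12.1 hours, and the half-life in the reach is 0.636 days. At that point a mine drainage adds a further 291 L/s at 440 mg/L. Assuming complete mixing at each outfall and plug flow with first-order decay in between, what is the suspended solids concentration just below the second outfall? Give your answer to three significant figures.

47.9 mg/L

Mass balance: C = (4300·21.00 + 707.0·181.0) / 5007 = 218300/5007 = 43.59 mg/L; combined flow 5007 L/s.
Half-life 0.636 d → k = ln 2 / 0.636 = 1.090 d⁻¹.
Decay over the reach: 43.59·exp(−kt) = 43.59·0.5773 = 25.16 mg/L.
At the second outfall, C = (5007·25.16 + 291.0·440.0) / (5007 + 291.0) = 47.95 mg/L.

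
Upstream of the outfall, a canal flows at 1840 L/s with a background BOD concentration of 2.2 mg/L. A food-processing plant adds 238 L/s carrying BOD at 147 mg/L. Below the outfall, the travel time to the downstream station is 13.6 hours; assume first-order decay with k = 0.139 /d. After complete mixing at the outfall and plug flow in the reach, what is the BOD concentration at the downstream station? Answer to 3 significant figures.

17.4 mg/L

Mass balance: C = (1840·2.200 + 238.0·147.0) / 2078 = 39030/2078 = 18.78 mg/L.
After decay, C = 18.78 × e^(−kt) = 18.78 × 0.9243 = 17.36 mg/L.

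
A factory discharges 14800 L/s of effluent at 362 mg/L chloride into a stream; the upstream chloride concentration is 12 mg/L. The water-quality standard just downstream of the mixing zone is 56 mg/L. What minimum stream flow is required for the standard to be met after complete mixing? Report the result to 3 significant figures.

103000 L/s

Set C_mix = 56: (Q·12.00 + 14800·362.0) / (Q + 14800) = 56
→ Q = 14800·(362.0 − 56)/(56 − 12.00) = 102900 L/s.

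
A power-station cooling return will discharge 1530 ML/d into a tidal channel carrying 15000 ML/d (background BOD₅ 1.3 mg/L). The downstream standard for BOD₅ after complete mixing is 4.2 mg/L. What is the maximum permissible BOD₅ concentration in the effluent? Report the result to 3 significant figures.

At the limit, (Qr·Cr + Qe·Cₑ)/(Qr + Qe) = 4.2:
Cₑ = (16530·4.2 − 15000·1.300) / 1530 = 32.63 mg/L.

32.6 mg/L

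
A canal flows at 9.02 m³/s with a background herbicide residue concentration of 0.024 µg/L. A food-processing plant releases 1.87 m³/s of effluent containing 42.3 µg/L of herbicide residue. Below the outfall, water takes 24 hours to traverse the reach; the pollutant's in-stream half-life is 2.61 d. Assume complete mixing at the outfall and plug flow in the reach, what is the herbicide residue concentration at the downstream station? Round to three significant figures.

Conservation of mass: C = (9.020·0.02400 + 1.870·42.30) / 10.89 = 79.32/10.89 = 7.284 µg/L.
Half-life 2.61 d → k = ln 2 / 2.61 = 0.2656 d⁻¹.
Decay over the reach: 7.284·exp(−kt) = 7.284·0.7668 = 5.585 µg/L.

5.58 µg/L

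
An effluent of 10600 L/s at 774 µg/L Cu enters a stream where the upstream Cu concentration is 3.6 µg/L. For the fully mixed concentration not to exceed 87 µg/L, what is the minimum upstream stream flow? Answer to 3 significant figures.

Set C_mix = 87: (Q·3.600 + 10600·774.0) / (Q + 10600) = 87
→ Q = 10600·(774.0 − 87)/(87 − 3.600) = 87320 L/s.

87300 L/s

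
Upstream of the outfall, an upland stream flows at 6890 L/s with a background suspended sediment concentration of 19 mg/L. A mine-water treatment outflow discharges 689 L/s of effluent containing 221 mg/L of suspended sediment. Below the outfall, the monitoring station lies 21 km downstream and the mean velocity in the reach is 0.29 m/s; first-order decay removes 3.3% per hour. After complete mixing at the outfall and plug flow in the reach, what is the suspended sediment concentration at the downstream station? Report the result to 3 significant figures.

19.0 mg/L

Flow-weighted average: C = (6890·19.00 + 689.0·221.0) / 7579 = 283200/7579 = 37.36 mg/L.
Travel time t = 21·1000 / 0.29 = 72410 s = 20.11 h.
3.3%/h lost → k = −ln(1 − 0.033) = 0.03356 h⁻¹.
Applying C = C₀e^(−kt): 37.36 × 0.5092 = 19.02 mg/L.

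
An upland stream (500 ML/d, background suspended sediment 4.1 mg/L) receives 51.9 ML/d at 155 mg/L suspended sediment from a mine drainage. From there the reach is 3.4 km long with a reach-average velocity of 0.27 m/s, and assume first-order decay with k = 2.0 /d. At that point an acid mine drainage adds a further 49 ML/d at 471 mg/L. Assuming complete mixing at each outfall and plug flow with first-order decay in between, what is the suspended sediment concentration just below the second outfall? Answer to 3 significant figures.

51.0 mg/L

After mixing, C = (500.0·4.100 + 51.90·155.0) / 551.9 = 10090/551.9 = 18.29 mg/L; combined flow 551.9 ML/d.
Travel time t = 3.4·1000 / 0.27 = 12590 s = 3.498 h.
Decay over the reach: 18.29·exp(−kt) = 18.29·0.7471 = 13.67 mg/L.
At the second outfall, C = (551.9·13.67 + 49.00·471.0) / (551.9 + 49.00) = 50.96 mg/L.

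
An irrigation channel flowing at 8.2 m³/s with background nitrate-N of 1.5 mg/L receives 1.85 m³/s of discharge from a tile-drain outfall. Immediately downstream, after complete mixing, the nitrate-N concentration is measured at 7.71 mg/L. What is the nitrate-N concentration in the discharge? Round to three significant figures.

35.2 mg/L

Mass balance: 8.200·1.500 + 1.850·Cₑ = 10.05·7.710
→ Cₑ = (10.05·7.710 − 8.200·1.500) / 1.850 = 35.24 mg/L.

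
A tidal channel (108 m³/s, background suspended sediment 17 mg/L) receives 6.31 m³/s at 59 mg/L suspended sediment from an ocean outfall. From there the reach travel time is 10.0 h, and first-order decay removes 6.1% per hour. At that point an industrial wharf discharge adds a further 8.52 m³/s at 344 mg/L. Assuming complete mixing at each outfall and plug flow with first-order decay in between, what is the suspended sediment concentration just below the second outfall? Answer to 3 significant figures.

33.4 mg/L

Mass balance: C = (108.0·17.00 + 6.310·59.00) / 114.3 = 2208/114.3 = 19.32 mg/L; combined flow 114.3 m³/s.
6.1%/h lost → k = −ln(1 − 0.061) = 0.06294 h⁻¹.
Applying C = C₀e^(−kt): 19.32 × 0.5329 = 10.30 mg/L.
Second outfall: C = (114.3·10.30 + 8.520·344.0)/122.8 = 33.44 mg/L.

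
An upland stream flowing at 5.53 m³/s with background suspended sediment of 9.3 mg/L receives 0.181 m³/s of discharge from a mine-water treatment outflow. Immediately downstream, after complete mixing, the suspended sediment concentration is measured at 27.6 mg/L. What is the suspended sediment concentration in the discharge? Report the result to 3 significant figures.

587 mg/L

Mass balance: 5.530·9.300 + 0.1810·Cₑ = 5.711·27.60
→ Cₑ = (5.711·27.60 − 5.530·9.300) / 0.1810 = 586.7 mg/L.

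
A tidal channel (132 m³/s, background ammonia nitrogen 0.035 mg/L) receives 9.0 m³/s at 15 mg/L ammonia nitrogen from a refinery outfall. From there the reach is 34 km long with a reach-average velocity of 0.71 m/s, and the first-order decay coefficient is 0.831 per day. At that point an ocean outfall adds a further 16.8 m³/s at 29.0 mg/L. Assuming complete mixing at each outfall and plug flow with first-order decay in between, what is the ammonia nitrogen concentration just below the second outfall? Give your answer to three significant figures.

Flow-weighted average: C = (132.0·0.03500 + 9.000·15.00) / 141.0 = 139.6/141.0 = 0.9902 mg/L; combined flow 141.0 m³/s.
Travel time t = 34·1000 / 0.71 = 47890 s = 13.30 h.
After decay, C = 0.9902 × e^(−kt) = 0.9902 × 0.6309 = 0.6247 mg/L.
Second outfall: C = (141.0·0.6247 + 16.80·29.00)/157.8 = 3.646 mg/L.

3.65 mg/L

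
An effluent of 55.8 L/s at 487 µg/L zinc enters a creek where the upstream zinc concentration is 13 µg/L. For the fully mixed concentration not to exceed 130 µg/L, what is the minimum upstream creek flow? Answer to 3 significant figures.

170 L/s

Set C_mix = 130: (Q·13.00 + 55.80·487.0) / (Q + 55.80) = 130
→ Q = 55.80·(487.0 − 130)/(130 − 13.00) = 170.3 L/s.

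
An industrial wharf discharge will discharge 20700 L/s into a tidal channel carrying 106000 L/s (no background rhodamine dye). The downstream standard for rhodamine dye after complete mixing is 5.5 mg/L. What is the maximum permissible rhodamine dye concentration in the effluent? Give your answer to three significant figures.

33.7 mg/L

At the limit, (Qr·Cr + Qe·Cₑ)/(Qr + Qe) = 5.5:
Cₑ = (126700·5.5 − 106000·0) / 20700 = 33.66 mg/L.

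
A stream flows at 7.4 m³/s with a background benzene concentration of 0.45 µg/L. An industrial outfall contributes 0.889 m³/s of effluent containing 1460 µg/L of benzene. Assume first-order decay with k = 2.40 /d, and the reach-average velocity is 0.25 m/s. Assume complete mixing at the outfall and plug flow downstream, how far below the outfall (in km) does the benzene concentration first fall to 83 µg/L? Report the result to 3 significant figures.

5.74 km

Mass balance: C = (7.400·0.4500 + 0.8890·1460) / 8.289 = 1301/8.289 = 157.0 µg/L.
Set 157.0·exp(−k·t) = 83 → t = ln(157.0/83)/k = 22940 s = 6.373 h.
Distance = v·t = 0.25·22940 = 5736 m = 5.736 km.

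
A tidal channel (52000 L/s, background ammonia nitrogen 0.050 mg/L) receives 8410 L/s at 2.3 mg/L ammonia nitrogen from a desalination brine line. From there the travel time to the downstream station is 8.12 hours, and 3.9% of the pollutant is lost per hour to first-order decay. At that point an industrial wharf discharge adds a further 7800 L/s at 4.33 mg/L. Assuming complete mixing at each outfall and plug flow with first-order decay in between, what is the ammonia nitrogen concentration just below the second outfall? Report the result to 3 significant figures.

Mixed concentration C = ΣQC/ΣQ = (52000·0.05000 + 8410·2.300) / 60410 = 21940/60410 = 0.3632 mg/L; combined flow 60410 L/s.
3.9%/h lost → k = −ln(1 − 0.039) = 0.03978 h⁻¹.
After decay, C = 0.3632 × e^(−kt) = 0.3632 × 0.7240 = 0.2630 mg/L.
Second outfall: C = (60410·0.2630 + 7800·4.330)/68210 = 0.7280 mg/L.

0.728 mg/L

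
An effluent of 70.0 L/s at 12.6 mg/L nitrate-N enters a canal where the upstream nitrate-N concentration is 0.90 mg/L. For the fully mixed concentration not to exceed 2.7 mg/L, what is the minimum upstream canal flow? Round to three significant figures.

385 L/s

Set C_mix = 2.7: (Q·0.9000 + 70.00·12.60) / (Q + 70.00) = 2.7
→ Q = 70.00·(12.60 − 2.7)/(2.7 − 0.9000) = 385.0 L/s.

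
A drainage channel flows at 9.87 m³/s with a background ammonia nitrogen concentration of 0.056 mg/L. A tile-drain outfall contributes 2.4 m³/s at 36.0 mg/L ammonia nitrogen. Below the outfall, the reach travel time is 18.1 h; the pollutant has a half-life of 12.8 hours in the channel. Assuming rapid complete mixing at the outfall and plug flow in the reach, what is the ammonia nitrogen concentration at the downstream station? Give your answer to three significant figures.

Mixed concentration C = ΣQC/ΣQ = (9.870·0.05600 + 2.400·36.00) / 12.27 = 86.95/12.27 = 7.087 mg/L.
Half-life 12.8 h → k = ln 2 / 12.8 = 0.05415 h⁻¹ = 1.300 d⁻¹.
Decay over the reach: 7.087·exp(−kt) = 7.087·0.3753 = 2.659 mg/L.

2.66 mg/L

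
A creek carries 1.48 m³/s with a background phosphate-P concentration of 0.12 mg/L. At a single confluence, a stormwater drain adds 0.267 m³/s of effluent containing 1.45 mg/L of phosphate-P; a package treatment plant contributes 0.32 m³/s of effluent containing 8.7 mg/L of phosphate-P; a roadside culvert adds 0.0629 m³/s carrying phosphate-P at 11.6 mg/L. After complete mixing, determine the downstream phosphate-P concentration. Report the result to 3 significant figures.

1.91 mg/L

Mixed concentration C = ΣQC/ΣQ = (1.480·0.1200 + 0.2670·1.450 + 0.3200·8.700 + 0.06290·11.60) / 2.130 = 4.078/2.130 = 1.915 mg/L.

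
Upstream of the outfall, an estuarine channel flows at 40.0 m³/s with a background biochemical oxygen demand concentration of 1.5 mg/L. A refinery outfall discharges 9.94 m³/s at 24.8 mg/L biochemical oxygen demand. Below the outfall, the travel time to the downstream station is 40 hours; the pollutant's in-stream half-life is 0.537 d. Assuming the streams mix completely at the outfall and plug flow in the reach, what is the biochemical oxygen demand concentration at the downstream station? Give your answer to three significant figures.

0.714 mg/L

After mixing, C = (40.00·1.500 + 9.940·24.80) / 49.94 = 306.5/49.94 = 6.138 mg/L.
Half-life 0.537 d → k = ln 2 / 0.537 = 1.291 d⁻¹.
Decay over the reach: 6.138·exp(−kt) = 6.138·0.1163 = 0.7140 mg/L.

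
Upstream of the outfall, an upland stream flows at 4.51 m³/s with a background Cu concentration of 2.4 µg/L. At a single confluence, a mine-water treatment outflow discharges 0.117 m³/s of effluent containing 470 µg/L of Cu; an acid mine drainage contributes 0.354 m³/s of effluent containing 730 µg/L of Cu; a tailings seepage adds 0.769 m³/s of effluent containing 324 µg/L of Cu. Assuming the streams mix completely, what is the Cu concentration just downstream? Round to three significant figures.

99.7 µg/L

Mass balance: C = (4.510·2.400 + 0.1170·470.0 + 0.3540·730.0 + 0.7690·324.0) / 5.750 = 573.4/5.750 = 99.72 µg/L.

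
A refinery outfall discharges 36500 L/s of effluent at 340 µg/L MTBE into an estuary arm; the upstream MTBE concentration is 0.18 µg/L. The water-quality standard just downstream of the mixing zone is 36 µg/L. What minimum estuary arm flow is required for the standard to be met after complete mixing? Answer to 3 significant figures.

310000 L/s

Set C_mix = 36: (Q·0.1800 + 36500·340.0) / (Q + 36500) = 36
→ Q = 36500·(340.0 − 36)/(36 − 0.1800) = 309800 L/s.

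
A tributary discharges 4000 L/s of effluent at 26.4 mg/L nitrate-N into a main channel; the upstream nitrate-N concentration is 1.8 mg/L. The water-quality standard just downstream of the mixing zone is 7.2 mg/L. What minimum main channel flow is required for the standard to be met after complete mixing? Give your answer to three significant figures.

14200 L/s

Set C_mix = 7.2: (Q·1.800 + 4000·26.40) / (Q + 4000) = 7.2
→ Q = 4000·(26.40 − 7.2)/(7.2 − 1.800) = 14220 L/s.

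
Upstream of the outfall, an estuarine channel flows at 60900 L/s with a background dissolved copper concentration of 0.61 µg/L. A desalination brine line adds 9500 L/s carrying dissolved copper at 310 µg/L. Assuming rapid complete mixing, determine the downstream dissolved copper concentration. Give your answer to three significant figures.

After mixing, C = (60900·0.6100 + 9500·310.0) / 70400 = 2982000/70400 = 42.36 µg/L.

42.4 µg/L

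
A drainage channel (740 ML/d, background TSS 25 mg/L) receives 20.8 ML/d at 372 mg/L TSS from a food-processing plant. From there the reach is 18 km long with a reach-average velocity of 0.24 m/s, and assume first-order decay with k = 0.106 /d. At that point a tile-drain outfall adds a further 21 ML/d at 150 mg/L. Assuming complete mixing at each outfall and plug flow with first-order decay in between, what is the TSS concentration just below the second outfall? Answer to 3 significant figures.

Conservation of mass: C = (740.0·25.00 + 20.80·372.0) / 760.8 = 26240/760.8 = 34.49 mg/L; combined flow 760.8 ML/d.
Travel time t = 18·1000 / 0.24 = 75000 s = 20.83 h.
After decay, C = 34.49 × e^(−kt) = 34.49 × 0.9121 = 31.46 mg/L.
At the second outfall, C = (760.8·31.46 + 21.00·150.0) / (760.8 + 21.00) = 34.64 mg/L.

34.6 mg/L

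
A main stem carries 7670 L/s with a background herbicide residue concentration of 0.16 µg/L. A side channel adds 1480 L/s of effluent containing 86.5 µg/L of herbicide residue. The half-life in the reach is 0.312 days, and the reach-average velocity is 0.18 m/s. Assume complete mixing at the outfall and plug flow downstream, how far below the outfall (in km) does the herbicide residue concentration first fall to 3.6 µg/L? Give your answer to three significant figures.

9.57 km

Conservation of mass: C = (7670·0.1600 + 1480·86.50) / 9150 = 129200/9150 = 14.13 µg/L.
Half-life 0.312 d → k = ln 2 / 0.312 = 2.222 d⁻¹.
Set 14.13·exp(−k·t) = 3.6 → t = ln(14.13/3.6)/k = 53160 s = 14.77 h.
Distance = v·t = 0.18·53160 = 9570 m = 9.570 km.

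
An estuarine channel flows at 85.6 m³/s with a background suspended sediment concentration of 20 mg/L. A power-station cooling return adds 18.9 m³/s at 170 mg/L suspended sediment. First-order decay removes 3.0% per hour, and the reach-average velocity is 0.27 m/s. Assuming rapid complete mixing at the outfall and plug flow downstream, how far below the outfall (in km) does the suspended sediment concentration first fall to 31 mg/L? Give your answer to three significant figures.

13.4 km

After mixing, C = (85.60·20.00 + 18.90·170.0) / 104.5 = 4925/104.5 = 47.13 mg/L.
3.0%/h lost → k = −ln(1 − 0.03) = 0.03046 h⁻¹.
Set 47.13·exp(−k·t) = 31 → t = ln(47.13/31)/k = 49510 s = 13.75 h.
Distance = v·t = 0.27·49510 = 13370 m = 13.37 km.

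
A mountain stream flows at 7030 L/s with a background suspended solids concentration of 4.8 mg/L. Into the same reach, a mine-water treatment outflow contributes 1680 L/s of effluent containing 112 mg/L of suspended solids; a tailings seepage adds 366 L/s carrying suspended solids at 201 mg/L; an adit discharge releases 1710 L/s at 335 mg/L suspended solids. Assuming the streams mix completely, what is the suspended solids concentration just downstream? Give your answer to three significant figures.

Mixed concentration C = ΣQC/ΣQ = (7030·4.800 + 1680·112.0 + 366.0·201.0 + 1710·335.0) / 10790 = 868300/10790 = 80.50 mg/L.

80.5 mg/L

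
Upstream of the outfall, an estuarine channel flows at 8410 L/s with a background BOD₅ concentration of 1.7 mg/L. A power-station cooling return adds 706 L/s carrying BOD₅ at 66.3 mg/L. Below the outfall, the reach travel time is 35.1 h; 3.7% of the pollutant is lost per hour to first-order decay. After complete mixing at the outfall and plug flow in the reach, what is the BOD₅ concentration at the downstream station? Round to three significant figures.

After mixing, C = (8410·1.700 + 706.0·66.30) / 9116 = 61100/9116 = 6.703 mg/L.
3.7%/h lost → k = −ln(1 − 0.037) = 0.03770 h⁻¹.
After decay, C = 6.703 × e^(−kt) = 6.703 × 0.2662 = 1.785 mg/L.

1.78 mg/L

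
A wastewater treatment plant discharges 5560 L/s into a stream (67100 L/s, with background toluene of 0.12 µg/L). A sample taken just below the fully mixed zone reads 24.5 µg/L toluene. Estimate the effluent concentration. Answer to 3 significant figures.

319 µg/L

Mass balance: 67100·0.1200 + 5560·Cₑ = 72660·24.50
→ Cₑ = (72660·24.50 − 67100·0.1200) / 5560 = 318.7 µg/L.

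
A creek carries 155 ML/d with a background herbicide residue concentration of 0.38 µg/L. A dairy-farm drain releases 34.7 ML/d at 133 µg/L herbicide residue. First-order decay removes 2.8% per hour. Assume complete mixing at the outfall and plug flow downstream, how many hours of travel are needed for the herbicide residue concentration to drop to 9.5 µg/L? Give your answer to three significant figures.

Mixed concentration C = ΣQC/ΣQ = (155.0·0.3800 + 34.70·133.0) / 189.7 = 4674/189.7 = 24.64 µg/L.
2.8%/h lost → k = −ln(1 − 0.028) = 0.02840 h⁻¹.
24.64·exp(−k·t) = 9.5 → t = ln(24.64/9.5)/k = 120800 s = 33.56 h.

33.6 h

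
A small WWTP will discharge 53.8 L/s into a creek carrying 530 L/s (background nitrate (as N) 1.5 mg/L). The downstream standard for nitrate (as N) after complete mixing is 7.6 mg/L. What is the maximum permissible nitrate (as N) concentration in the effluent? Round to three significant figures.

At the limit, (Qr·Cr + Qe·Cₑ)/(Qr + Qe) = 7.6:
Cₑ = (583.8·7.6 − 530.0·1.500) / 53.80 = 67.69 mg/L.

67.7 mg/L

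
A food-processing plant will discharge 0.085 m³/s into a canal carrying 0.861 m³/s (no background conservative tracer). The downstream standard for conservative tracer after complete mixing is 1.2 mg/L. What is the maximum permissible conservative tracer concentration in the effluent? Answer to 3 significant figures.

13.4 mg/L

At the limit, (Qr·Cr + Qe·Cₑ)/(Qr + Qe) = 1.2:
Cₑ = (0.9460·1.2 − 0.8610·0) / 0.08500 = 13.36 mg/L.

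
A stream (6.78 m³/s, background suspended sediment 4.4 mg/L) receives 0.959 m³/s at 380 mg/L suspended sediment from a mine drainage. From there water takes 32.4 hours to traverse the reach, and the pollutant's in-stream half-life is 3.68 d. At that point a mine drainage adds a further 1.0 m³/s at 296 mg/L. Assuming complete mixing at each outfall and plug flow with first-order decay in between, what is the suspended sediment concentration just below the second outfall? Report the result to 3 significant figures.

68.9 mg/L

Mass balance: C = (6.780·4.400 + 0.9590·380.0) / 7.739 = 394.3/7.739 = 50.94 mg/L; combined flow 7.739 m³/s.
Half-life 3.68 d → k = ln 2 / 3.68 = 0.1884 d⁻¹.
Decay over the reach: 50.94·exp(−kt) = 50.94·0.7755 = 39.51 mg/L.
Second outfall: C = (7.739·39.51 + 1.000·296.0)/8.739 = 68.86 mg/L.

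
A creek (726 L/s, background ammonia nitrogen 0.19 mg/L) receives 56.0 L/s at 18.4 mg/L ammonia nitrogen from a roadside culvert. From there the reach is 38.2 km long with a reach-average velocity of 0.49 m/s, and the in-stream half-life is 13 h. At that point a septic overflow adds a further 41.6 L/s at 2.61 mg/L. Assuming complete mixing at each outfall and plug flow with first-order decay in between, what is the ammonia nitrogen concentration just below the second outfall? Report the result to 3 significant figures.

Conservation of mass: C = (726.0·0.1900 + 56.00·18.40) / 782.0 = 1168/782.0 = 1.494 mg/L; combined flow 782.0 L/s.
Travel time t = 38.2·1000 / 0.49 = 77960 s = 21.66 h.
Half-life 13 h → k = ln 2 / 13 = 0.05332 h⁻¹ = 1.280 d⁻¹.
First-order decay: C = 1.494·exp(−k·t) = 1.494·0.3152 = 0.4709 mg/L.
Second outfall: C = (782.0·0.4709 + 41.60·2.610)/823.6 = 0.5789 mg/L.

0.579 mg/L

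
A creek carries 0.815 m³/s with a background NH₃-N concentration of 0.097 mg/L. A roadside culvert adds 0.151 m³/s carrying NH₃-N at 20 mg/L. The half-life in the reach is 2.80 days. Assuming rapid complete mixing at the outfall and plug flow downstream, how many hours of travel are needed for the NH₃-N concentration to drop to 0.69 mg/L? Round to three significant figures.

149 h

Conservation of mass: C = (0.8150·0.09700 + 0.1510·20.00) / 0.9660 = 3.099/0.9660 = 3.208 mg/L.
Half-life 2.80 d → k = ln 2 / 2.80 = 0.2476 d⁻¹.
3.208·exp(−k·t) = 0.69 → t = ln(3.208/0.69)/k = 536400 s = 149.0 h.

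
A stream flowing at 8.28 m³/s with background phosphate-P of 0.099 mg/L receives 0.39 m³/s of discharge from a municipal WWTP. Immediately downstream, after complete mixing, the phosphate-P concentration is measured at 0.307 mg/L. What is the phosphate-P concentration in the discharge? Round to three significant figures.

4.72 mg/L

Mass balance: 8.280·0.09900 + 0.3900·Cₑ = 8.670·0.3070
→ Cₑ = (8.670·0.3070 − 8.280·0.09900) / 0.3900 = 4.723 mg/L.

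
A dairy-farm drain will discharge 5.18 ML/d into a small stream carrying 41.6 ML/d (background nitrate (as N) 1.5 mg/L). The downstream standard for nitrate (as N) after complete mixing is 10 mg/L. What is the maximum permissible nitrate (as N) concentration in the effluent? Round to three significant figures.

78.3 mg/L

At the limit, (Qr·Cr + Qe·Cₑ)/(Qr + Qe) = 10:
Cₑ = (46.78·10 − 41.60·1.500) / 5.180 = 78.26 mg/L.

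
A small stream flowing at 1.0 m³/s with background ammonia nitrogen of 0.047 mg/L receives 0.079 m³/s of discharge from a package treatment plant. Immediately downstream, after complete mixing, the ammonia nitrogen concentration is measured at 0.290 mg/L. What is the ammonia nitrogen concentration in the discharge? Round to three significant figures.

3.37 mg/L

Mass balance: 1.000·0.04700 + 0.07900·Cₑ = 1.079·0.2900
→ Cₑ = (1.079·0.2900 − 1.000·0.04700) / 0.07900 = 3.366 mg/L.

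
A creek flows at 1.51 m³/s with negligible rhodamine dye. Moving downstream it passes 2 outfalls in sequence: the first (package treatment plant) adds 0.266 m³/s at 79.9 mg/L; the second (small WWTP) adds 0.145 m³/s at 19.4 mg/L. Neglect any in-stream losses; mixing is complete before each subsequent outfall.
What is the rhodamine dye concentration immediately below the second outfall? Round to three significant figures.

12.5 mg/L

Below outfall 1: Q → 1.776 m³/s, C = (1.510·0 + 0.2660·79.90)/1.776 = 11.97 mg/L.
Below outfall 2: Q → 1.921 m³/s, C = (1.776·11.97 + 0.1450·19.40)/1.921 = 12.53 mg/L.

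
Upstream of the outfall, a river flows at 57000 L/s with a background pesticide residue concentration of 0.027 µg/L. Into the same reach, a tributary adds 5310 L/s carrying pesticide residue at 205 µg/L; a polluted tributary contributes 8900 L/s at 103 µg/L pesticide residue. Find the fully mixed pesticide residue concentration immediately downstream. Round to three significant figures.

After mixing, C = (57000·0.02700 + 5310·205.0 + 8900·103.0) / 71210 = 2007000/71210 = 28.18 µg/L.

28.2 µg/L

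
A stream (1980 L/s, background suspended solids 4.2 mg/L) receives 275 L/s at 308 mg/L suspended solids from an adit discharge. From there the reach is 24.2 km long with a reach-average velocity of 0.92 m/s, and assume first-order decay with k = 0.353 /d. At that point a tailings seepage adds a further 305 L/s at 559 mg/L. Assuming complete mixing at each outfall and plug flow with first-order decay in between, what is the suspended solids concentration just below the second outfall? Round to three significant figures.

99.2 mg/L

Flow-weighted average: C = (1980·4.200 + 275.0·308.0) / 2255 = 93020/2255 = 41.25 mg/L; combined flow 2255 L/s.
Travel time t = 24.2·1000 / 0.92 = 26300 s = 7.307 h.
Applying C = C₀e^(−kt): 41.25 × 0.8981 = 37.05 mg/L.
At the second outfall, C = (2255·37.05 + 305.0·559.0) / (2255 + 305.0) = 99.23 mg/L.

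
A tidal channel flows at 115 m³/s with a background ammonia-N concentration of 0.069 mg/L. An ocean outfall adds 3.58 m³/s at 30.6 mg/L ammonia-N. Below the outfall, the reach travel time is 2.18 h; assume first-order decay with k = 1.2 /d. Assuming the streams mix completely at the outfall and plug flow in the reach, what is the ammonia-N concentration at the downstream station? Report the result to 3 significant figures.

Flow-weighted average: C = (115.0·0.06900 + 3.580·30.60) / 118.6 = 117.5/118.6 = 0.9907 mg/L.
Applying C = C₀e^(−kt): 0.9907 × 0.8967 = 0.8884 mg/L.

0.888 mg/L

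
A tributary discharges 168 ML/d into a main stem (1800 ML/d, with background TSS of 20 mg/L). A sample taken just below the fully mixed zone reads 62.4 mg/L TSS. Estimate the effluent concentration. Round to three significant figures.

517 mg/L

Mass balance: 1800·20.00 + 168.0·Cₑ = 1968·62.40
→ Cₑ = (1968·62.40 − 1800·20.00) / 168.0 = 516.7 mg/L.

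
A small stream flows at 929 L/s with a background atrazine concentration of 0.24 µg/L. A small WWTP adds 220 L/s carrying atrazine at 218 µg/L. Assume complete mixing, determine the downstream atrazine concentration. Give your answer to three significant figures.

41.9 µg/L

Conservation of mass: C = (929.0·0.2400 + 220.0·218.0) / 1149 = 48180/1149 = 41.93 µg/L.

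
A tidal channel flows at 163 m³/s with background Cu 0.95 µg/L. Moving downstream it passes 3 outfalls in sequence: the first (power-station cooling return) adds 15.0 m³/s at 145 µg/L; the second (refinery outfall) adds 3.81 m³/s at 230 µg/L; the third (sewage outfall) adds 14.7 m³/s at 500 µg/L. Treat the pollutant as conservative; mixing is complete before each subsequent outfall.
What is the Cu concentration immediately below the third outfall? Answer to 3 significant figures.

Below outfall 1: Q → 178.0 m³/s, C = (163.0·0.9500 + 15.00·145.0)/178.0 = 13.09 µg/L.
Below outfall 2: Q → 181.8 m³/s, C = (178.0·13.09 + 3.810·230.0)/181.8 = 17.63 µg/L.
Below outfall 3: Q → 196.5 m³/s, C = (181.8·17.63 + 14.70·500.0)/196.5 = 53.72 µg/L.

53.7 µg/L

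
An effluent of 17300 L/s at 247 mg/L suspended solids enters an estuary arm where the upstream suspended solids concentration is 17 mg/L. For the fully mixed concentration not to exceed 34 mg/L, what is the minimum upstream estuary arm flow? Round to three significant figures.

217000 L/s

Set C_mix = 34: (Q·17.00 + 17300·247.0) / (Q + 17300) = 34
→ Q = 17300·(247.0 − 34)/(34 − 17.00) = 216800 L/s.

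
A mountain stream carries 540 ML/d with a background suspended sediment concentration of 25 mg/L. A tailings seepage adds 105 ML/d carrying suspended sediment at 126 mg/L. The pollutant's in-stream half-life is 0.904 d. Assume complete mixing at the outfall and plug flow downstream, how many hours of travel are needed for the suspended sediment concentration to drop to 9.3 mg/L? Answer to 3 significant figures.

46.8 h

Mass balance: C = (540.0·25.00 + 105.0·126.0) / 645.0 = 26730/645.0 = 41.44 mg/L.
Half-life 0.904 d → k = ln 2 / 0.904 = 0.7668 d⁻¹.
41.44·exp(−k·t) = 9.3 → t = ln(41.44/9.3)/k = 168400 s = 46.77 h.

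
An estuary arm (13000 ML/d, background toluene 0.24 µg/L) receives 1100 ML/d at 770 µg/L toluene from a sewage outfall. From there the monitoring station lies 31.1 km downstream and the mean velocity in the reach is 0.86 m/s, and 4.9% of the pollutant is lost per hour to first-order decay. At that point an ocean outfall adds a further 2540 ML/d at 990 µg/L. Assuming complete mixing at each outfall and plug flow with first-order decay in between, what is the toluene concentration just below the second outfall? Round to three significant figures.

Conservation of mass: C = (13000·0.2400 + 1100·770.0) / 14100 = 850100/14100 = 60.29 µg/L; combined flow 14100 ML/d.
Travel time t = 31.1·1000 / 0.86 = 36160 s = 10.05 h.
4.9%/h lost → k = −ln(1 − 0.049) = 0.05024 h⁻¹.
After decay, C = 60.29 × e^(−kt) = 60.29 × 0.6037 = 36.40 µg/L.
At the second outfall, C = (14100·36.40 + 2540·990.0) / (14100 + 2540) = 182.0 µg/L.

182 µg/L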